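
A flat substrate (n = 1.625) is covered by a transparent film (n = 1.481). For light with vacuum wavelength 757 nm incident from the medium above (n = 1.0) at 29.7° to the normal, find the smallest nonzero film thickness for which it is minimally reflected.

136 nm

At the upper boundary (n = 1.0 to n = 1.481) the reflected ray undergoes a half-wave phase shift.
Ray reflecting at the bottom interface goes from n = 1.481 toward n = 1.625: a half-wave phase shift.
The two reflections carry the same phase change, so no net offset.
With no net inversion, destructive interference in reflection requires 2 n t cos θ_r = (m + ½) λ.
Snell's law: 1.0 sin 29.7° = 1.481 sin θ_r → sin θ_r = 0.335, cos θ_r = 0.942.
Minimum at m = 0: t = λ / (4 n cos θ_r) = 757 / (4 × 1.481 × 0.942) = 136 nm.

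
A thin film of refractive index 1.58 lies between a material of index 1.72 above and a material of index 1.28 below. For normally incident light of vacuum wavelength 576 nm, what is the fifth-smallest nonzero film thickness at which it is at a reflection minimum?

At the upper boundary (n = 1.72 to n = 1.58) the reflected ray undergoes no phase shift.
Bottom surface (1.58 → 1.28): reflection off a lower-index medium gives no phase shift.
The two reflections carry the same phase change, so no net offset.
For minimum reflection here: 2 n t = (m + ½) λ.
The fifth-smallest nonzero thickness corresponds to m = 4: t = (m + ½) λ / (2 n) = 4.50 × 576 / (2 × 1.58) = 820 nm.

820 nm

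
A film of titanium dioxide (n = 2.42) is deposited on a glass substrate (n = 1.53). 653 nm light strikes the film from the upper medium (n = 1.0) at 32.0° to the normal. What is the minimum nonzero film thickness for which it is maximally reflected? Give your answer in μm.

0.0691 μm

Top surface (1.0 → 2.42): reflection off a higher-index medium gives a half-wave phase shift.
Bottom surface (2.42 → 1.53): reflection off a lower-index medium gives no phase shift.
Exactly one π shift → a net half-wave offset.
So the condition for constructive reflection is 2 n t cos θ_r = (m + ½) λ.
Snell's law: 1.0 sin 32.0° = 2.42 sin θ_r → sin θ_r = 0.219, cos θ_r = 0.976.
Minimum at m = 0: t = λ / (4 n cos θ_r) = 653 / (4 × 2.42 × 0.976) = 69.1 nm.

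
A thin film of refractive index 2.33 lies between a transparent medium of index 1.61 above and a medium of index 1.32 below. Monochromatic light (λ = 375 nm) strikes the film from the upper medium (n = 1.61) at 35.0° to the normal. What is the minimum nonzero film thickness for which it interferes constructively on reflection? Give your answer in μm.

0.0438 μm

At the upper boundary (n = 1.61 to n = 2.33) the reflected ray undergoes a half-wave phase shift.
Ray reflecting at the bottom interface goes from n = 2.33 toward n = 1.32: no phase shift.
Net: one phase inversion between the two reflected rays.
So the condition for constructive reflection is 2 n t cos θ_r = (m + ½) λ.
Snell's law: 1.61 sin 35.0° = 2.33 sin θ_r → sin θ_r = 0.396, cos θ_r = 0.918.
Minimum at m = 0: t = λ / (4 n cos θ_r) = 375 / (4 × 2.33 × 0.918) = 43.8 nm.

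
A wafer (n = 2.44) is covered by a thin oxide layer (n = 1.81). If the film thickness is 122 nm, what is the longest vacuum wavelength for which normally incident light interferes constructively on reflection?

Ray reflecting at the top interface goes from n = 1.0 toward n = 1.81: a half-wave phase shift.
Bottom surface (1.81 → 2.44): reflection off a higher-index medium gives a half-wave phase shift.
Zero or two π shifts → no net half-wave offset.
With no net inversion, constructive interference in reflection requires 2 n t = m λ.
λ = 2 n t / m. The longest wavelength is m = 1: λ = 2 × 1.81 × 122 / 1.00 = 442 nm.

442 nm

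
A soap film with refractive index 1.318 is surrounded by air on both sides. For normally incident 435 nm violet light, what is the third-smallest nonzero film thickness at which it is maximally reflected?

Top surface (1.0 → 1.318): reflection off a higher-index medium gives a half-wave phase shift.
At the lower boundary (n = 1.318 to n = 1.0) the reflected ray undergoes no phase shift.
Net: one phase inversion between the two reflected rays.
So the condition for constructive reflection is 2 n t = (m + ½) λ.
The third-smallest nonzero thickness corresponds to m = 2: t = (m + ½) λ / (2 n) = 2.50 × 435 / (2 × 1.318) = 413 nm.

413 nm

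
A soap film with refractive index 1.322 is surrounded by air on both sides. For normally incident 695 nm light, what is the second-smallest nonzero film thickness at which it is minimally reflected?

At the upper boundary (n = 1.0 to n = 1.322) the reflected ray undergoes a half-wave phase shift.
Bottom surface (1.322 → 1.0): reflection off a lower-index medium gives no phase shift.
Net: one phase inversion between the two reflected rays.
So the condition for destructive reflection is 2 n t = m λ.
The second-smallest nonzero thickness corresponds to m = 2: t = m λ / (2 n) = 2.00 × 695 / (2 × 1.322) = 526 nm.

526 nm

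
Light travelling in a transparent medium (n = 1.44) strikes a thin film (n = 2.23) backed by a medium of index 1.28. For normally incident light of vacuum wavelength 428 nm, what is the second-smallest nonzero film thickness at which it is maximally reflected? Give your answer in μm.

Top surface (1.44 → 2.23): reflection off a higher-index medium gives a half-wave phase shift.
At the lower boundary (n = 2.23 to n = 1.28) the reflected ray undergoes no phase shift.
The two reflections differ by half a wavelength.
For bright reflection here: 2 n t = (m + ½) λ.
The second-smallest nonzero thickness corresponds to m = 1: t = (m + ½) λ / (2 n) = 1.50 × 428 / (2 × 2.23) = 144 nm.

0.144 μm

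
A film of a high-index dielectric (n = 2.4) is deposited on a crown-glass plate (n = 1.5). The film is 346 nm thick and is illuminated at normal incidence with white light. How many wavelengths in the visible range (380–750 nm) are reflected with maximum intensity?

Ray reflecting at the top interface goes from n = 1.0 toward n = 2.4: a half-wave phase shift.
Bottom surface (2.4 → 1.5): reflection off a lower-index medium gives no phase shift.
Net: one phase inversion between the two reflected rays.
For strong reflection here: 2 n t = (m + ½) λ.
λ = 2 n t / (m + ½) = 1661 / (m + ½) nm.
m=1: 1107 nm (IR); m=2: 664 nm (visible); m=3: 475 nm (visible); m=4: 369 nm (UV).

2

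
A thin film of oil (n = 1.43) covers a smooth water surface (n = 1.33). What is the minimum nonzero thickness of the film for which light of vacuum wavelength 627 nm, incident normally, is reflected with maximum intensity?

At the upper boundary (n = 1.0 to n = 1.43) the reflected ray undergoes a half-wave phase shift.
At the lower boundary (n = 1.43 to n = 1.33) the reflected ray undergoes no phase shift.
The two reflections differ by half a wavelength.
So the condition for constructive reflection is 2 n t = (m + ½) λ.
Minimum at m = 0: t = λ / (4 n) = 627 / (4 × 1.43) = 110 nm.

110 nm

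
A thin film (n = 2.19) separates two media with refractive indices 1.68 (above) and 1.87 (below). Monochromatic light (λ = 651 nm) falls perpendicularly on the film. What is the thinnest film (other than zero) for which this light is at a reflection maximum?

Top surface (1.68 → 2.19): reflection off a higher-index medium gives a half-wave phase shift.
Bottom surface (2.19 → 1.87): reflection off a lower-index medium gives no phase shift.
Net: one phase inversion between the two reflected rays.
For bright reflection here: 2 n t = (m + ½) λ.
Minimum at m = 0: t = λ / (4 n) = 651 / (4 × 2.19) = 74.3 nm.

74.3 nm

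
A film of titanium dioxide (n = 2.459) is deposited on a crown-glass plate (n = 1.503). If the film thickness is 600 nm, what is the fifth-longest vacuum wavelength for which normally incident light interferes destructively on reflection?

590 nm

Ray reflecting at the top interface goes from n = 1.0 toward n = 2.459: a half-wave phase shift.
Ray reflecting at the bottom interface goes from n = 2.459 toward n = 1.503: no phase shift.
The two reflections differ by half a wavelength.
With one net inversion, destructive interference in reflection requires 2 n t = m λ.
λ = 2 n t / m. The fifth-longest wavelength is m = 5: λ = 2 × 2.459 × 600 / 5.00 = 590 nm.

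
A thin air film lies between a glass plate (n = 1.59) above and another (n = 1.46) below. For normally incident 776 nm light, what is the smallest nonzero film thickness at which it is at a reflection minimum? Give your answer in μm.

Ray reflecting at the top interface goes from n = 1.59 toward n = 1.0: no phase shift.
Bottom surface (1.0 → 1.46): reflection off a higher-index medium gives a half-wave phase shift.
Exactly one π shift → a net half-wave offset.
With one net inversion, destructive interference in reflection requires 2 n t = m λ.
The smallest nonzero thickness corresponds to m = 1: t = m λ / (2 n) = 1.00 × 776 / (2 × 1.0) = 388 nm.

0.388 μm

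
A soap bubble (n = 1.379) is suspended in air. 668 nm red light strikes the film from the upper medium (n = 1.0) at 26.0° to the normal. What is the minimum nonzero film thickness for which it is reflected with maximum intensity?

Ray reflecting at the top interface goes from n = 1.0 toward n = 1.379: a half-wave phase shift.
Ray reflecting at the bottom interface goes from n = 1.379 toward n = 1.0: no phase shift.
Exactly one π shift → a net half-wave offset.
With one net inversion, constructive interference in reflection requires 2 n t cos θ_r = (m + ½) λ.
Snell's law: 1.0 sin 26.0° = 1.379 sin θ_r → sin θ_r = 0.318, cos θ_r = 0.948.
Minimum at m = 0: t = λ / (4 n cos θ_r) = 668 / (4 × 1.379 × 0.948) = 128 nm.

128 nm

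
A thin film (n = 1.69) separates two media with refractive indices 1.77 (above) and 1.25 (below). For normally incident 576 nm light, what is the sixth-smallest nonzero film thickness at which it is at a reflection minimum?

At the upper boundary (n = 1.77 to n = 1.69) the reflected ray undergoes no phase shift.
Ray reflecting at the bottom interface goes from n = 1.69 toward n = 1.25: no phase shift.
Net: no relative phase inversion (both shifts match).
With no net inversion, destructive interference in reflection requires 2 n t = (m + ½) λ.
The sixth-smallest nonzero thickness corresponds to m = 5: t = (m + ½) λ / (2 n) = 5.50 × 576 / (2 × 1.69) = 937 nm.

937 nm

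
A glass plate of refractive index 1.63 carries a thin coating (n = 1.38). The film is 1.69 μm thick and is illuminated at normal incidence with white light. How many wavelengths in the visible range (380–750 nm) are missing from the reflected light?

Ray reflecting at the top interface goes from n = 1.0 toward n = 1.38: a half-wave phase shift.
Ray reflecting at the bottom interface goes from n = 1.38 toward n = 1.63: a half-wave phase shift.
Net: no relative phase inversion (both shifts match).
So the condition for destructive reflection is 2 n t = (m + ½) λ.
λ = 2 n t / (m + ½) = 4664 / (m + ½) nm.
m=5: 848 nm (IR); m=6: 718 nm (visible); m=7: 622 nm (visible); m=8: 549 nm (visible); m=9: 491 nm (visible); m=10: 444 nm (visible); m=11: 406 nm (visible); m=12: 373 nm (UV).

6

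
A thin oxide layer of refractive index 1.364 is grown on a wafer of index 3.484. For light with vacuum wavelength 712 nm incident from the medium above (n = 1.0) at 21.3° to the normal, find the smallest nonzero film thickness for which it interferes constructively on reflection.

271 nm

Top surface (1.0 → 1.364): reflection off a higher-index medium gives a half-wave phase shift.
Bottom surface (1.364 → 3.484): reflection off a higher-index medium gives a half-wave phase shift.
Zero or two π shifts → no net half-wave offset.
For maximum reflection here: 2 n t cos θ_r = m λ.
Snell's law: 1.0 sin 21.3° = 1.364 sin θ_r → sin θ_r = 0.266, cos θ_r = 0.964.
Minimum nonzero at m = 1: t = λ / (2 n cos θ_r) = 712 / (2 × 1.364 × 0.964) = 271 nm.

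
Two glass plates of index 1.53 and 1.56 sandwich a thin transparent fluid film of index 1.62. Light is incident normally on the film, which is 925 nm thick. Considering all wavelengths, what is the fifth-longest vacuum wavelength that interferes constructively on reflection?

Ray reflecting at the top interface goes from n = 1.53 toward n = 1.62: a half-wave phase shift.
Ray reflecting at the bottom interface goes from n = 1.62 toward n = 1.56: no phase shift.
Exactly one π shift → a net half-wave offset.
For strong reflection here: 2 n t = (m + ½) λ.
λ = 2 n t / (m + ½). The fifth-longest wavelength is m = 4: λ = 2 × 1.62 × 925 / 4.50 = 666 nm.

666 nm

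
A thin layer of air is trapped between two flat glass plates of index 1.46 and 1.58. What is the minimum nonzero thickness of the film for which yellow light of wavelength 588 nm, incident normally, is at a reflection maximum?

147 nm

Ray reflecting at the top interface goes from n = 1.46 toward n = 1.0: no phase shift.
At the lower boundary (n = 1.0 to n = 1.58) the reflected ray undergoes a half-wave phase shift.
Net: one phase inversion between the two reflected rays.
For maximum reflection here: 2 n t = (m + ½) λ.
Minimum at m = 0: t = λ / (4 n) = 588 / (4 × 1.0) = 147 nm.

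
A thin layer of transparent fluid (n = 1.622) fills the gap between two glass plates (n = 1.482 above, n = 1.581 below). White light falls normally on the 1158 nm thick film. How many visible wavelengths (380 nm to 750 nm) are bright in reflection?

5

Top surface (1.482 → 1.622): reflection off a higher-index medium gives a half-wave phase shift.
Ray reflecting at the bottom interface goes from n = 1.622 toward n = 1.581: no phase shift.
Net: one phase inversion between the two reflected rays.
For strong reflection here: 2 n t = (m + ½) λ.
λ = 2 n t / (m + ½) = 3757 / (m + ½) nm.
m=4: 835 nm (IR); m=5: 683 nm (visible); m=6: 578 nm (visible); m=7: 501 nm (visible); m=8: 442 nm (visible); m=9: 395 nm (visible); m=10: 358 nm (UV).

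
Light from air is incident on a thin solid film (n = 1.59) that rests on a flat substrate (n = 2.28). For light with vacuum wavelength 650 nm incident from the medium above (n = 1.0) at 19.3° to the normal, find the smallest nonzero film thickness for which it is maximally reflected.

At the upper boundary (n = 1.0 to n = 1.59) the reflected ray undergoes a half-wave phase shift.
Bottom surface (1.59 → 2.28): reflection off a higher-index medium gives a half-wave phase shift.
The two reflections carry the same phase change, so no net offset.
So the condition for constructive reflection is 2 n t cos θ_r = m λ.
Snell's law: 1.0 sin 19.3° = 1.59 sin θ_r → sin θ_r = 0.208, cos θ_r = 0.978.
Minimum nonzero at m = 1: t = λ / (2 n cos θ_r) = 650 / (2 × 1.59 × 0.978) = 209 nm.

209 nm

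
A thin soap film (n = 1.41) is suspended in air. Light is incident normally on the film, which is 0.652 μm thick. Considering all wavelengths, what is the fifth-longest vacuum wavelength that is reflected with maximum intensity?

409 nm

Top surface (1.0 → 1.41): reflection off a higher-index medium gives a half-wave phase shift.
At the lower boundary (n = 1.41 to n = 1.0) the reflected ray undergoes no phase shift.
The two reflections differ by half a wavelength.
With one net inversion, constructive interference in reflection requires 2 n t = (m + ½) λ.
λ = 2 n t / (m + ½). The fifth-longest wavelength is m = 4: λ = 2 × 1.41 × 652 / 4.50 = 409 nm.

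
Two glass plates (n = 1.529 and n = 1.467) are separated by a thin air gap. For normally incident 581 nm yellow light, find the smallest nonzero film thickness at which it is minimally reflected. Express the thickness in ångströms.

Ray reflecting at the top interface goes from n = 1.529 toward n = 1.0: no phase shift.
At the lower boundary (n = 1.0 to n = 1.467) the reflected ray undergoes a half-wave phase shift.
Exactly one π shift → a net half-wave offset.
For dark reflection here: 2 n t = m λ.
Minimum nonzero at m = 1: t = λ / (2 n) = 581 / (2 × 1.0) = 291 nm.

2905 Å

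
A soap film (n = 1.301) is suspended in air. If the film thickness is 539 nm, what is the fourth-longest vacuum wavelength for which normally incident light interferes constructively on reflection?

401 nm

Top surface (1.0 → 1.301): reflection off a higher-index medium gives a half-wave phase shift.
Bottom surface (1.301 → 1.0): reflection off a lower-index medium gives no phase shift.
The two reflections differ by half a wavelength.
For bright reflection here: 2 n t = (m + ½) λ.
λ = 2 n t / (m + ½). The fourth-longest wavelength is m = 3: λ = 2 × 1.301 × 539 / 3.50 = 401 nm.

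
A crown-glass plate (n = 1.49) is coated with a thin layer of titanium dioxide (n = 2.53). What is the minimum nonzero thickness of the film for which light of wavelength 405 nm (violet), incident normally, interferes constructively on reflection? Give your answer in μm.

Top surface (1.0 → 2.53): reflection off a higher-index medium gives a half-wave phase shift.
Ray reflecting at the bottom interface goes from n = 2.53 toward n = 1.49: no phase shift.
Net: one phase inversion between the two reflected rays.
So the condition for constructive reflection is 2 n t = (m + ½) λ.
Minimum at m = 0: t = λ / (4 n) = 405 / (4 × 2.53) = 40.0 nm.

0.0400 μm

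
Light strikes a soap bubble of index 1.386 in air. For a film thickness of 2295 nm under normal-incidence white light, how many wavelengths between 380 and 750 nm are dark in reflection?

8

Ray reflecting at the top interface goes from n = 1.0 toward n = 1.386: a half-wave phase shift.
At the lower boundary (n = 1.386 to n = 1.0) the reflected ray undergoes no phase shift.
Exactly one π shift → a net half-wave offset.
With one net inversion, destructive interference in reflection requires 2 n t = m λ.
λ = 2 n t / m = 6362 / m nm.
m=8: 795 nm (IR); m=9: 707 nm (visible); m=10: 636 nm (visible); m=11: 578 nm (visible); m=12: 530 nm (visible); m=13: 489 nm (visible); m=14: 454 nm (visible); m=15: 424 nm (visible); m=16: 398 nm (visible); m=17: 374 nm (UV).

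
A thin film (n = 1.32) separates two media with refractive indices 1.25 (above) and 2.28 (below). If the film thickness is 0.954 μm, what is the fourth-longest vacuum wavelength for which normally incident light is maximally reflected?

At the upper boundary (n = 1.25 to n = 1.32) the reflected ray undergoes a half-wave phase shift.
Ray reflecting at the bottom interface goes from n = 1.32 toward n = 2.28: a half-wave phase shift.
Net: no relative phase inversion (both shifts match).
For strong reflection here: 2 n t = m λ.
λ = 2 n t / m. The fourth-longest wavelength is m = 4: λ = 2 × 1.32 × 954 / 4.00 = 630 nm.

630 nm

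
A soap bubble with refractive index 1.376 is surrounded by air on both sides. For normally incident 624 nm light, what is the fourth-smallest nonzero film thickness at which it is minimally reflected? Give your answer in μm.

0.907 μm

Top surface (1.0 → 1.376): reflection off a higher-index medium gives a half-wave phase shift.
Bottom surface (1.376 → 1.0): reflection off a lower-index medium gives no phase shift.
Net: one phase inversion between the two reflected rays.
For minimum reflection here: 2 n t = m λ.
The fourth-smallest nonzero thickness corresponds to m = 4: t = m λ / (2 n) = 4.00 × 624 / (2 × 1.376) = 907 nm.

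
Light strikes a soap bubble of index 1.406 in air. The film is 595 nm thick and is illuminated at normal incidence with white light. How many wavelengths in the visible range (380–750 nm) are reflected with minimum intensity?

Top surface (1.0 → 1.406): reflection off a higher-index medium gives a half-wave phase shift.
Ray reflecting at the bottom interface goes from n = 1.406 toward n = 1.0: no phase shift.
The two reflections differ by half a wavelength.
So the condition for destructive reflection is 2 n t = m λ.
λ = 2 n t / m = 1673 / m nm.
m=2: 837 nm (IR); m=3: 558 nm (visible); m=4: 418 nm (visible); m=5: 335 nm (UV).

2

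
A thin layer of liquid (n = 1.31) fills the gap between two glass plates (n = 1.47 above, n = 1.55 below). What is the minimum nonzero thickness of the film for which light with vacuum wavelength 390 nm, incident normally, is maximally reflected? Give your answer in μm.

At the upper boundary (n = 1.47 to n = 1.31) the reflected ray undergoes no phase shift.
Ray reflecting at the bottom interface goes from n = 1.31 toward n = 1.55: a half-wave phase shift.
Exactly one π shift → a net half-wave offset.
So the condition for constructive reflection is 2 n t = (m + ½) λ.
Minimum at m = 0: t = λ / (4 n) = 390 / (4 × 1.31) = 74.4 nm.

0.0744 μm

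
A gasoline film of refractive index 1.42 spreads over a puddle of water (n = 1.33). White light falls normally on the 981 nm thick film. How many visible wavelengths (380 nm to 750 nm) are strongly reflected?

At the upper boundary (n = 1.0 to n = 1.42) the reflected ray undergoes a half-wave phase shift.
Ray reflecting at the bottom interface goes from n = 1.42 toward n = 1.33: no phase shift.
Exactly one π shift → a net half-wave offset.
For maximum reflection here: 2 n t = (m + ½) λ.
λ = 2 n t / (m + ½) = 2786 / (m + ½) nm.
m=3: 796 nm (IR); m=4: 619 nm (visible); m=5: 507 nm (visible); m=6: 429 nm (visible); m=7: 371 nm (UV).

3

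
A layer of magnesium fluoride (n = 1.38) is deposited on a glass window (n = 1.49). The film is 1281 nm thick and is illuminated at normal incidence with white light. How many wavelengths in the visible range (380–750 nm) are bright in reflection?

Ray reflecting at the top interface goes from n = 1.0 toward n = 1.38: a half-wave phase shift.
Ray reflecting at the bottom interface goes from n = 1.38 toward n = 1.49: a half-wave phase shift.
Net: no relative phase inversion (both shifts match).
For bright reflection here: 2 n t = m λ.
λ = 2 n t / m = 3536 / m nm.
m=4: 884 nm (IR); m=5: 707 nm (visible); m=6: 589 nm (visible); m=7: 505 nm (visible); m=8: 442 nm (visible); m=9: 393 nm (visible); m=10: 354 nm (UV).

5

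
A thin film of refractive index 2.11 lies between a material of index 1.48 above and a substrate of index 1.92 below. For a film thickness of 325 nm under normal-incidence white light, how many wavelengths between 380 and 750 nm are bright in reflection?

Top surface (1.48 → 2.11): reflection off a higher-index medium gives a half-wave phase shift.
Bottom surface (2.11 → 1.92): reflection off a lower-index medium gives no phase shift.
The two reflections differ by half a wavelength.
With one net inversion, constructive interference in reflection requires 2 n t = (m + ½) λ.
λ = 2 n t / (m + ½) = 1372 / (m + ½) nm.
m=1: 914 nm (IR); m=2: 549 nm (visible); m=3: 392 nm (visible); m=4: 305 nm (UV).

2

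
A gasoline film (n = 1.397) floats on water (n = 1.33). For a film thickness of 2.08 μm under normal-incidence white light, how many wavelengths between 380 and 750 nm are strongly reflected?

At the upper boundary (n = 1.0 to n = 1.397) the reflected ray undergoes a half-wave phase shift.
Bottom surface (1.397 → 1.33): reflection off a lower-index medium gives no phase shift.
The two reflections differ by half a wavelength.
So the condition for constructive reflection is 2 n t = (m + ½) λ.
λ = 2 n t / (m + ½) = 5812 / (m + ½) nm.
m=7: 775 nm (IR); m=8: 684 nm (visible); m=9: 612 nm (visible); m=10: 553 nm (visible); m=11: 505 nm (visible); m=12: 465 nm (visible); m=13: 430 nm (visible); m=14: 401 nm (visible); m=15: 375 nm (UV).

7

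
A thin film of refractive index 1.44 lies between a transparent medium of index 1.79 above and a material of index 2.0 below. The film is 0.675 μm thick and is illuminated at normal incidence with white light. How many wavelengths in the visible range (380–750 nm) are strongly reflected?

At the upper boundary (n = 1.79 to n = 1.44) the reflected ray undergoes no phase shift.
Ray reflecting at the bottom interface goes from n = 1.44 toward n = 2.0: a half-wave phase shift.
Exactly one π shift → a net half-wave offset.
For bright reflection here: 2 n t = (m + ½) λ.
λ = 2 n t / (m + ½) = 1944 / (m + ½) nm.
m=2: 778 nm (IR); m=3: 555 nm (visible); m=4: 432 nm (visible); m=5: 353 nm (UV).

2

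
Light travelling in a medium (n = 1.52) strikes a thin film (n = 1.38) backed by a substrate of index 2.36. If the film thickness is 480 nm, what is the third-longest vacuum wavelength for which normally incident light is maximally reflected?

530 nm

Ray reflecting at the top interface goes from n = 1.52 toward n = 1.38: no phase shift.
Bottom surface (1.38 → 2.36): reflection off a higher-index medium gives a half-wave phase shift.
Exactly one π shift → a net half-wave offset.
With one net inversion, constructive interference in reflection requires 2 n t = (m + ½) λ.
λ = 2 n t / (m + ½). The third-longest wavelength is m = 2: λ = 2 × 1.38 × 480 / 2.50 = 530 nm.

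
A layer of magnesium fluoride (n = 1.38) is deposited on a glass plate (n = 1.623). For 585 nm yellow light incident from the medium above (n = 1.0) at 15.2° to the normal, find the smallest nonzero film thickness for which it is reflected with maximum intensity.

Top surface (1.0 → 1.38): reflection off a higher-index medium gives a half-wave phase shift.
At the lower boundary (n = 1.38 to n = 1.623) the reflected ray undergoes a half-wave phase shift.
Net: no relative phase inversion (both shifts match).
So the condition for constructive reflection is 2 n t cos θ_r = m λ.
Snell's law: 1.0 sin 15.2° = 1.38 sin θ_r → sin θ_r = 0.190, cos θ_r = 0.982.
Minimum nonzero at m = 1: t = λ / (2 n cos θ_r) = 585 / (2 × 1.38 × 0.982) = 216 nm.

216 nm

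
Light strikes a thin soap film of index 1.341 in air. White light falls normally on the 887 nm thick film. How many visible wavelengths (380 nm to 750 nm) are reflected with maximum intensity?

Top surface (1.0 → 1.341): reflection off a higher-index medium gives a half-wave phase shift.
Ray reflecting at the bottom interface goes from n = 1.341 toward n = 1.0: no phase shift.
Net: one phase inversion between the two reflected rays.
For strong reflection here: 2 n t = (m + ½) λ.
λ = 2 n t / (m + ½) = 2379 / (m + ½) nm.
m=2: 952 nm (IR); m=3: 680 nm (visible); m=4: 529 nm (visible); m=5: 433 nm (visible); m=6: 366 nm (UV).

3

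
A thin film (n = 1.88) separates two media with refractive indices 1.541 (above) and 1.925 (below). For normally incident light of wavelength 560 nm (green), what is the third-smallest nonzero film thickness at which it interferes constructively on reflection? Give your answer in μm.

0.447 μm

Top surface (1.541 → 1.88): reflection off a higher-index medium gives a half-wave phase shift.
Bottom surface (1.88 → 1.925): reflection off a higher-index medium gives a half-wave phase shift.
Net: no relative phase inversion (both shifts match).
So the condition for constructive reflection is 2 n t = m λ.
The third-smallest nonzero thickness corresponds to m = 3: t = m λ / (2 n) = 3.00 × 560 / (2 × 1.88) = 447 nm.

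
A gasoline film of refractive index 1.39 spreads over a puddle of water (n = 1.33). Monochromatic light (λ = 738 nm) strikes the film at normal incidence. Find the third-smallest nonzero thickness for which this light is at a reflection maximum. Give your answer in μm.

0.664 μm

Top surface (1.0 → 1.39): reflection off a higher-index medium gives a half-wave phase shift.
Ray reflecting at the bottom interface goes from n = 1.39 toward n = 1.33: no phase shift.
The two reflections differ by half a wavelength.
For bright reflection here: 2 n t = (m + ½) λ.
The third-smallest nonzero thickness corresponds to m = 2: t = (m + ½) λ / (2 n) = 2.50 × 738 / (2 × 1.39) = 664 nm.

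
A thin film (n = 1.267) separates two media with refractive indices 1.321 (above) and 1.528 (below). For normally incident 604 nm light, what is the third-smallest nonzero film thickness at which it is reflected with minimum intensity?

At the upper boundary (n = 1.321 to n = 1.267) the reflected ray undergoes no phase shift.
At the lower boundary (n = 1.267 to n = 1.528) the reflected ray undergoes a half-wave phase shift.
Exactly one π shift → a net half-wave offset.
For minimum reflection here: 2 n t = m λ.
The third-smallest nonzero thickness corresponds to m = 3: t = m λ / (2 n) = 3.00 × 604 / (2 × 1.267) = 715 nm.

715 nm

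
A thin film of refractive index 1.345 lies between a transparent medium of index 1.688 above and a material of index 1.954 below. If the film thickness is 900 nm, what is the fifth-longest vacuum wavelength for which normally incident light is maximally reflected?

538 nm

Top surface (1.688 → 1.345): reflection off a lower-index medium gives no phase shift.
Bottom surface (1.345 → 1.954): reflection off a higher-index medium gives a half-wave phase shift.
The two reflections differ by half a wavelength.
For strong reflection here: 2 n t = (m + ½) λ.
λ = 2 n t / (m + ½). The fifth-longest wavelength is m = 4: λ = 2 × 1.345 × 900 / 4.50 = 538 nm.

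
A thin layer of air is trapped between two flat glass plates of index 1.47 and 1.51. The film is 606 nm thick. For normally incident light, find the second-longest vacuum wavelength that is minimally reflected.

606 nm

Ray reflecting at the top interface goes from n = 1.47 toward n = 1.0: no phase shift.
Bottom surface (1.0 → 1.51): reflection off a higher-index medium gives a half-wave phase shift.
Exactly one π shift → a net half-wave offset.
With one net inversion, destructive interference in reflection requires 2 n t = m λ.
λ = 2 n t / m. The second-longest wavelength is m = 2: λ = 2 × 1.0 × 606 / 2.00 = 606 nm.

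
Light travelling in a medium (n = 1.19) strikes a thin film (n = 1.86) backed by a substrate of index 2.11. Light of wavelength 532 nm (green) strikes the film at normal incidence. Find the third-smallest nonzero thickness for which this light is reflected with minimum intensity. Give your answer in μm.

0.358 μm

At the upper boundary (n = 1.19 to n = 1.86) the reflected ray undergoes a half-wave phase shift.
Bottom surface (1.86 → 2.11): reflection off a higher-index medium gives a half-wave phase shift.
The two reflections carry the same phase change, so no net offset.
So the condition for destructive reflection is 2 n t = (m + ½) λ.
The third-smallest nonzero thickness corresponds to m = 2: t = (m + ½) λ / (2 n) = 2.50 × 532 / (2 × 1.86) = 358 nm.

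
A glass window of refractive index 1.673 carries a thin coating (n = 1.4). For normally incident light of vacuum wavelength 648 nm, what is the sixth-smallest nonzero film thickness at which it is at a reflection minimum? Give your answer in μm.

At the upper boundary (n = 1.0 to n = 1.4) the reflected ray undergoes a half-wave phase shift.
Bottom surface (1.4 → 1.673): reflection off a higher-index medium gives a half-wave phase shift.
Zero or two π shifts → no net half-wave offset.
So the condition for destructive reflection is 2 n t = (m + ½) λ.
The sixth-smallest nonzero thickness corresponds to m = 5: t = (m + ½) λ / (2 n) = 5.50 × 648 / (2 × 1.4) = 1273 nm.

1.27 μm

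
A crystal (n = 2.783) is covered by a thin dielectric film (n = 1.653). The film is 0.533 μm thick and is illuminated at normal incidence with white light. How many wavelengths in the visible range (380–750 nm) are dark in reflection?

3

Top surface (1.0 → 1.653): reflection off a higher-index medium gives a half-wave phase shift.
Bottom surface (1.653 → 2.783): reflection off a higher-index medium gives a half-wave phase shift.
Zero or two π shifts → no net half-wave offset.
So the condition for destructive reflection is 2 n t = (m + ½) λ.
λ = 2 n t / (m + ½) = 1762 / (m + ½) nm.
m=1: 1175 nm (IR); m=2: 705 nm (visible); m=3: 503 nm (visible); m=4: 392 nm (visible); m=5: 320 nm (UV).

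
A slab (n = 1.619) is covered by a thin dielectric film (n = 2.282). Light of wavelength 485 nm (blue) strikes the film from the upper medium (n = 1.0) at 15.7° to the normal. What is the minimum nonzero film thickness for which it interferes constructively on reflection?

53.5 nm

Ray reflecting at the top interface goes from n = 1.0 toward n = 2.282: a half-wave phase shift.
At the lower boundary (n = 2.282 to n = 1.619) the reflected ray undergoes no phase shift.
The two reflections differ by half a wavelength.
For strong reflection here: 2 n t cos θ_r = (m + ½) λ.
Snell's law: 1.0 sin 15.7° = 2.282 sin θ_r → sin θ_r = 0.119, cos θ_r = 0.993.
Minimum at m = 0: t = λ / (4 n cos θ_r) = 485 / (4 × 2.282 × 0.993) = 53.5 nm.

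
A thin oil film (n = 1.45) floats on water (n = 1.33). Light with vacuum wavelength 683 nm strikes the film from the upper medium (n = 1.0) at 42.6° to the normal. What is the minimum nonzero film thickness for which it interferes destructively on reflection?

At the upper boundary (n = 1.0 to n = 1.45) the reflected ray undergoes a half-wave phase shift.
At the lower boundary (n = 1.45 to n = 1.33) the reflected ray undergoes no phase shift.
Net: one phase inversion between the two reflected rays.
So the condition for destructive reflection is 2 n t cos θ_r = m λ.
Snell's law: 1.0 sin 42.6° = 1.45 sin θ_r → sin θ_r = 0.467, cos θ_r = 0.884.
Minimum nonzero at m = 1: t = λ / (2 n cos θ_r) = 683 / (2 × 1.45 × 0.884) = 266 nm.

266 nm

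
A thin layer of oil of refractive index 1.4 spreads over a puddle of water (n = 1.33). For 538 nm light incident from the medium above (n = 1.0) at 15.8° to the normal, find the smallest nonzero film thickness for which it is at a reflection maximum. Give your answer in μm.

At the upper boundary (n = 1.0 to n = 1.4) the reflected ray undergoes a half-wave phase shift.
Bottom surface (1.4 → 1.33): reflection off a lower-index medium gives no phase shift.
Exactly one π shift → a net half-wave offset.
So the condition for constructive reflection is 2 n t cos θ_r = (m + ½) λ.
Snell's law: 1.0 sin 15.8° = 1.4 sin θ_r → sin θ_r = 0.194, cos θ_r = 0.981.
Minimum at m = 0: t = λ / (4 n cos θ_r) = 538 / (4 × 1.4 × 0.981) = 97.9 nm.

0.0979 μm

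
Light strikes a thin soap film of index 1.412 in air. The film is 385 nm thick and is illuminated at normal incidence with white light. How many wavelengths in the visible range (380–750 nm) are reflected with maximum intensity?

At the upper boundary (n = 1.0 to n = 1.412) the reflected ray undergoes a half-wave phase shift.
At the lower boundary (n = 1.412 to n = 1.0) the reflected ray undergoes no phase shift.
Exactly one π shift → a net half-wave offset.
So the condition for constructive reflection is 2 n t = (m + ½) λ.
λ = 2 n t / (m + ½) = 1087 / (m + ½) nm.
m=0: 2174 nm (IR); m=1: 725 nm (visible); m=2: 435 nm (visible); m=3: 311 nm (UV).

2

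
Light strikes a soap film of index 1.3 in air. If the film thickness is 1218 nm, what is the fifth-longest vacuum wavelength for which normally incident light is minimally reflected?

633 nm

Ray reflecting at the top interface goes from n = 1.0 toward n = 1.3: a half-wave phase shift.
At the lower boundary (n = 1.3 to n = 1.0) the reflected ray undergoes no phase shift.
The two reflections differ by half a wavelength.
So the condition for destructive reflection is 2 n t = m λ.
λ = 2 n t / m. The fifth-longest wavelength is m = 5: λ = 2 × 1.3 × 1218 / 5.00 = 633 nm.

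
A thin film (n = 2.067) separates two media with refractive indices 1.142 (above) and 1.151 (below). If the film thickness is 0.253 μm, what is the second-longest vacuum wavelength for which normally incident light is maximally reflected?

697 nm

Ray reflecting at the top interface goes from n = 1.142 toward n = 2.067: a half-wave phase shift.
Bottom surface (2.067 → 1.151): reflection off a lower-index medium gives no phase shift.
Exactly one π shift → a net half-wave offset.
So the condition for constructive reflection is 2 n t = (m + ½) λ.
λ = 2 n t / (m + ½). The second-longest wavelength is m = 1: λ = 2 × 2.067 × 253 / 1.50 = 697 nm.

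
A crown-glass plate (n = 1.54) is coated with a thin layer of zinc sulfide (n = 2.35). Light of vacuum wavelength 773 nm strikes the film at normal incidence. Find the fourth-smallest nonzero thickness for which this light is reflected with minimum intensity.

658 nm

At the upper boundary (n = 1.0 to n = 2.35) the reflected ray undergoes a half-wave phase shift.
At the lower boundary (n = 2.35 to n = 1.54) the reflected ray undergoes no phase shift.
Exactly one π shift → a net half-wave offset.
With one net inversion, destructive interference in reflection requires 2 n t = m λ.
The fourth-smallest nonzero thickness corresponds to m = 4: t = m λ / (2 n) = 4.00 × 773 / (2 × 2.35) = 658 nm.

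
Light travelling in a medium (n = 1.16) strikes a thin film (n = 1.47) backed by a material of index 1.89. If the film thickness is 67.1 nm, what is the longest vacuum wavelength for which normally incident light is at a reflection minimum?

395 nm

Ray reflecting at the top interface goes from n = 1.16 toward n = 1.47: a half-wave phase shift.
Bottom surface (1.47 → 1.89): reflection off a higher-index medium gives a half-wave phase shift.
The two reflections carry the same phase change, so no net offset.
So the condition for destructive reflection is 2 n t = (m + ½) λ.
λ = 2 n t / (m + ½). The longest wavelength is m = 0: λ = 2 × 1.47 × 67.1 / 0.500 = 395 nm.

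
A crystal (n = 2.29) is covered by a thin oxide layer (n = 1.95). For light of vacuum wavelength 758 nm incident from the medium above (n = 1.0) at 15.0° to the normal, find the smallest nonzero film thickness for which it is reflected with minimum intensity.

98.0 nm

At the upper boundary (n = 1.0 to n = 1.95) the reflected ray undergoes a half-wave phase shift.
Ray reflecting at the bottom interface goes from n = 1.95 toward n = 2.29: a half-wave phase shift.
The two reflections carry the same phase change, so no net offset.
So the condition for destructive reflection is 2 n t cos θ_r = (m + ½) λ.
Snell's law: 1.0 sin 15.0° = 1.95 sin θ_r → sin θ_r = 0.133, cos θ_r = 0.991.
Minimum at m = 0: t = λ / (4 n cos θ_r) = 758 / (4 × 1.95 × 0.991) = 98.0 nm.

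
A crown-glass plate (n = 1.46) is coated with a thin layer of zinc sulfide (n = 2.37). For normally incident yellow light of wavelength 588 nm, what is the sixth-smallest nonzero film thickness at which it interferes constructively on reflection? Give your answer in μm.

At the upper boundary (n = 1.0 to n = 2.37) the reflected ray undergoes a half-wave phase shift.
At the lower boundary (n = 2.37 to n = 1.46) the reflected ray undergoes no phase shift.
Exactly one π shift → a net half-wave offset.
For strong reflection here: 2 n t = (m + ½) λ.
The sixth-smallest nonzero thickness corresponds to m = 5: t = (m + ½) λ / (2 n) = 5.50 × 588 / (2 × 2.37) = 682 nm.

0.682 μm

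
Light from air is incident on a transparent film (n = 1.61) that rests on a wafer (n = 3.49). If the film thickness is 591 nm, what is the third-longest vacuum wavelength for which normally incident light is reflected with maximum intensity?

Top surface (1.0 → 1.61): reflection off a higher-index medium gives a half-wave phase shift.
At the lower boundary (n = 1.61 to n = 3.49) the reflected ray undergoes a half-wave phase shift.
The two reflections carry the same phase change, so no net offset.
For bright reflection here: 2 n t = m λ.
λ = 2 n t / m. The third-longest wavelength is m = 3: λ = 2 × 1.61 × 591 / 3.00 = 634 nm.

634 nm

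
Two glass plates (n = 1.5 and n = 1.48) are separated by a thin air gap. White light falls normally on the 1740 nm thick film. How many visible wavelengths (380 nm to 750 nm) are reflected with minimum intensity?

5

Top surface (1.5 → 1.0): reflection off a lower-index medium gives no phase shift.
At the lower boundary (n = 1.0 to n = 1.48) the reflected ray undergoes a half-wave phase shift.
Net: one phase inversion between the two reflected rays.
So the condition for destructive reflection is 2 n t = m λ.
λ = 2 n t / m = 3480 / m nm.
m=4: 870 nm (IR); m=5: 696 nm (visible); m=6: 580 nm (visible); m=7: 497 nm (visible); m=8: 435 nm (visible); m=9: 387 nm (visible); m=10: 348 nm (UV).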